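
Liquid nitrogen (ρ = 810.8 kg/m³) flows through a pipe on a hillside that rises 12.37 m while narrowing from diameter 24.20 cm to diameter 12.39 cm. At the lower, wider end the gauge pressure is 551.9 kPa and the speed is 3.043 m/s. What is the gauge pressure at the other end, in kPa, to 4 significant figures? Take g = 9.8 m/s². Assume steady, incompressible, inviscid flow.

P₂ ≈ 402.7 kPa

The volume flow rate is constant, so v₂ = (A₁/A₂)v₁ = (460.0/120.6)·3.043 = 11.61 m/s.
Applying Bernoulli between the two ends and solving for P₂: P₂ = P₁ + ½ρ(v₁² − v₂²) − ρgΔh.
P₂ = 551900 + ½·810.8·(3.043² − 11.61²) − 810.8·9.8·(+12.37) = 551900 + (-50880) − (98290) = 402700 Pa.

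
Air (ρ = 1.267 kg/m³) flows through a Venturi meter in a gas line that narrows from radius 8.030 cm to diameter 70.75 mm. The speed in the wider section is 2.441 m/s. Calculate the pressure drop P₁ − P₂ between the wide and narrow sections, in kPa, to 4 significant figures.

Continuity gives A₁v₁ = A₂v₂, so v₂ = (202.6 cm²)/(39.31 cm²) × 2.441 m/s = 12.58 m/s.
Bernoulli (h₁ = h₂): P₁ − P₂ = ½ρ(v₂² − v₁²).
P₁ − P₂ = ½·1.267·(12.58² − 2.441²) = ½·1.267·152.2 = 96.45 Pa.

ΔP ≈ 0.09645 kPa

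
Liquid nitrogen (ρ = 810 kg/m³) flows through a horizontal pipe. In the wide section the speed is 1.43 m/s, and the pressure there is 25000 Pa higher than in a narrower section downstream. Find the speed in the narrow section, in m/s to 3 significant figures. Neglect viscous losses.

Horizontal Bernoulli: P₁ + ½ρv₁² = P₂ + ½ρv₂², so v₂² = v₁² + 2(P₁ − P₂)/ρ.
v₂ = √(1.43² + 2·25000/810) = √(2.04 + 61.7) = 7.99 m/s.

v₂ = 7.99 m/s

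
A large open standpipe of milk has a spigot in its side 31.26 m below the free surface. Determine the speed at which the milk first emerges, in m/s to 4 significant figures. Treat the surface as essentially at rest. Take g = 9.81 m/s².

With the surface at rest and both surface and jet at atmospheric pressure, Bernoulli gives ρg h = ½ρv², so v = √(2gh) = √(2·9.81·31.26) = 24.77 m/s.

v ≈ 24.77 m/s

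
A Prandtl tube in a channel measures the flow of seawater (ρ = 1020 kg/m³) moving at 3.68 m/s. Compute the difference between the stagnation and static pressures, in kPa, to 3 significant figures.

At the stagnation point the flow is brought to rest, so Bernoulli gives P_stag − P_static = ½ρv².
ΔP = ½·1020·3.68² = 6910 Pa.

ΔP = 6.91 kPa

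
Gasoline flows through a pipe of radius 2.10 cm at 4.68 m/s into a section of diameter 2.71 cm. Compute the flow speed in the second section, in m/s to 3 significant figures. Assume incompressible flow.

By continuity, v₂ = v₁·A₁/A₂ = 4.68·(13.9/5.77) = 11.2 m/s.

v₂ ≈ 11.2 m/s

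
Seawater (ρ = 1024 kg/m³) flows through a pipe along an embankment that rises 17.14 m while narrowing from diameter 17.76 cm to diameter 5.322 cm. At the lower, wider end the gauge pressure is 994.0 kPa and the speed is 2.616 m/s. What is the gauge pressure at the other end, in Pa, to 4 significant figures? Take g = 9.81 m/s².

Mass conservation (A₁v₁ = A₂v₂) gives v₂ = 2.616 × 247.7/22.25 = 29.13 m/s.
Bernoulli: P₁ + ½ρv₁² + ρg h₁ = P₂ + ½ρv₂² + ρg h₂, so P₂ = P₁ + ½ρ(v₁² − v₂²) − ρg(h₂ − h₁).
P₂ = 994000 + ½·1024·(2.616² − 29.13²) − 1024·9.81·(+17.14) = 994000 + (-431000) − (172200) = 390800 Pa.

P₂ = 390800 Pa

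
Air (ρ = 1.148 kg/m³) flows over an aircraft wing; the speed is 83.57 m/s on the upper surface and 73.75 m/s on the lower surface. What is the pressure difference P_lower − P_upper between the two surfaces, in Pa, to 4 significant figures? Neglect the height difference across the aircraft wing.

With negligible Δh, P + ½ρv² is constant, so P_low − P_up = ½ρ(v_up² − v_low²).
ΔP = ½·1.148·(83.57² − 73.75²) = 886.8 Pa.

ΔP ≈ 886.8 Pa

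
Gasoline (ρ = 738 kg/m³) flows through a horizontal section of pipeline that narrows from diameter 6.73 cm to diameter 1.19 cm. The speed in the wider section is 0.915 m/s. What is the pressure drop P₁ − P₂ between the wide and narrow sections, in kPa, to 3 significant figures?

ΔP ≈ 316 kPa

Continuity gives A₁v₁ = A₂v₂, so v₂ = (35.6 cm²)/(1.11 cm²) × 0.915 m/s = 29.3 m/s.
The pipe is horizontal, so Bernoulli reduces to P₁ + ½ρv₁² = P₂ + ½ρv₂².
P₁ − P₂ = ½·738·(29.3² − 0.915²) = ½·738·856 = 316000 Pa.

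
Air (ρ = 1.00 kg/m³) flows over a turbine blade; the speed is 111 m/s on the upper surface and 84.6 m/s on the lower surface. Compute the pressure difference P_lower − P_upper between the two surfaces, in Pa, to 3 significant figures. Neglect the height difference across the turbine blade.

ΔP = 2580 Pa

Bernoulli (same height): P_lower − P_upper = ½ρ(v_upper² − v_lower²).
ΔP = ½·1.00·(111² − 84.6²) = 2580 Pa.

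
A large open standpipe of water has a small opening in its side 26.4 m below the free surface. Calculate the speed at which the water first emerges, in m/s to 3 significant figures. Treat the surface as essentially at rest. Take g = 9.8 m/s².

Torricelli's result v = √(2gh) gives v = √(2·9.8·26.4) = 22.7 m/s.

v = 22.7 m/s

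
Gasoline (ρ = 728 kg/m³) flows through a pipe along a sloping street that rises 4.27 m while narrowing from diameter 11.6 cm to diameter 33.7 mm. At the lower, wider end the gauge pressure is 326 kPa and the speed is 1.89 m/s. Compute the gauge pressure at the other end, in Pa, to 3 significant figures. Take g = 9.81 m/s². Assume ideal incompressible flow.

Continuity gives A₁v₁ = A₂v₂, so v₂ = (106 cm²)/(8.92 cm²) × 1.89 m/s = 22.4 m/s.
Bernoulli: P₁ + ½ρv₁² + ρg h₁ = P₂ + ½ρv₂² + ρg h₂, so P₂ = P₁ + ½ρ(v₁² − v₂²) − ρg(h₂ − h₁).
P₂ = 326000 + ½·728·(1.89² − 22.4²) − 728·9.81·(+4.27) = 326000 + (-181000) − (30500) = 114000 Pa.

P₂ ≈ 114000 Pa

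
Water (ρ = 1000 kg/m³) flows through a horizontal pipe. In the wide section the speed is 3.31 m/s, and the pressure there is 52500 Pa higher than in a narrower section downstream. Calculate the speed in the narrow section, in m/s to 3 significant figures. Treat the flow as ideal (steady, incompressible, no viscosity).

v₂ ≈ 10.8 m/s

With h₁ = h₂, rearranging Bernoulli gives v₂ = √(v₁² + 2ΔP/ρ).
v₂ = √(3.31² + 2·52500/1000) = √(11.0 + 105) = 10.8 m/s.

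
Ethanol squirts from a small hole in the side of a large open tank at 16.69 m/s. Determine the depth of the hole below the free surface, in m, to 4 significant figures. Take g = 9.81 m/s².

Inverting v = √(2gh) gives h = v² / 2g.
h = 16.69²/(2·9.81) = 278.6/19.62 = 14.20 m.

14.20 m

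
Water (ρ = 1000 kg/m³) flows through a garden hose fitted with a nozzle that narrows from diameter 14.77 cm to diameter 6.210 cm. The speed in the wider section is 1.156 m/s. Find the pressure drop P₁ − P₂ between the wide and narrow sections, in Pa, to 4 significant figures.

Continuity gives A₁v₁ = A₂v₂, so v₂ = (171.3 cm²)/(30.29 cm²) × 1.156 m/s = 6.539 m/s.
With no height change, Bernoulli's equation is P₁ + ½ρv₁² = P₂ + ½ρv₂².
P₁ − P₂ = ½·1000·(6.539² − 1.156²) = ½·1000·41.43 = 20710 Pa.

ΔP ≈ 20710 Pa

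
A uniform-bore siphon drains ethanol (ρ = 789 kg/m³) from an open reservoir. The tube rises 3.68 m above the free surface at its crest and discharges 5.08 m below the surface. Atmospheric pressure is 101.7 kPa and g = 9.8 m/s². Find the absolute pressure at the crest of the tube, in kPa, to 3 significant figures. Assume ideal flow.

Bernoulli surface→outlet gives ½v² = g·h_out, so v = √(2·9.8·5.08) = 9.98 m/s.
Continuity keeps v the same throughout the tube; from surface to crest, P_atm + 0 = P_top + ½ρv² + ρg·h_top.
P_top = 101700 − ½·789·9.98² − 789·9.8·3.68 = 34000 Pa.

34.0 kPa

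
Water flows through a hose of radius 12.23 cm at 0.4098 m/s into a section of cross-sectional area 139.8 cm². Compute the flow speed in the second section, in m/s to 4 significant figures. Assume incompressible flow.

By continuity, v₂ = v₁·A₁/A₂ = 0.4098·(469.9/139.8) = 1.377 m/s.

1.377 m/s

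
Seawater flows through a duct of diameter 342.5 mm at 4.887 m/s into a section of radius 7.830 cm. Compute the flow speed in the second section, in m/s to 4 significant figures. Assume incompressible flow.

v₂ ≈ 23.38 m/s

Mass conservation (A₁v₁ = A₂v₂) gives v₂ = 4.887 × 921.3/192.6 = 23.38 m/s.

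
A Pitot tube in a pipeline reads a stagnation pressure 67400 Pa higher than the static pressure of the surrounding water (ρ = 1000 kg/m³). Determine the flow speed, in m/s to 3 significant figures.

Bernoulli between the free stream and the stagnation point: ½ρv² = P_stag − P_static.
v = √(2ΔP/ρ) = √(2·67400/1000) = 11.6 m/s.

v ≈ 11.6 m/s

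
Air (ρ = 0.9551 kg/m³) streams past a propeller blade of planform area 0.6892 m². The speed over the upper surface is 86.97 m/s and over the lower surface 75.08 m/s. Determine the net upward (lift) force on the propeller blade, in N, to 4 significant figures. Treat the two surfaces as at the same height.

F = 634.2 N

With equal heights on the two surfaces, Bernoulli gives P_lower − P_upper = ½ρ(v_upper² − v_lower²).
ΔP = ½·0.9551·(86.97² − 75.08²) = 920.1 Pa.
Lift = ΔP · A = 920.1 × 0.6892 = 634.2 N.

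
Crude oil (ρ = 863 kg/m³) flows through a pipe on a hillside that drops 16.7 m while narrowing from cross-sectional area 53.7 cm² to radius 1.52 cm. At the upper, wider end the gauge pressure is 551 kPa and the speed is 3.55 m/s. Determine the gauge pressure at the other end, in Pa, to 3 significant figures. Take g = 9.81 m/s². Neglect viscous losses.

Continuity gives A₁v₁ = A₂v₂, so v₂ = (53.7 cm²)/(7.26 cm²) × 3.55 m/s = 26.3 m/s.
Applying Bernoulli between the two ends and solving for P₂: P₂ = P₁ + ½ρ(v₁² − v₂²) − ρgΔh.
P₂ = 551000 + ½·863·(3.55² − 26.3²) − 863·9.81·(−16.7) = 551000 + (-292000) − (-141000) = 400000 Pa.

400000 Pa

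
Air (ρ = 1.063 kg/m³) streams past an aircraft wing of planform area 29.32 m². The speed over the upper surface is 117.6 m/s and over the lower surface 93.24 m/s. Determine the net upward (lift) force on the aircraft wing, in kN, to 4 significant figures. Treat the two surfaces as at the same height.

From P + ½ρv² = const at equal height, P_low − P_up = ½ρ(v_up² − v_low²).
ΔP = ½·1.063·(117.6² − 93.24²) = 2730 Pa.
Lift = ΔP · A = 2730 × 29.32 = 80040 N.

80.04 kN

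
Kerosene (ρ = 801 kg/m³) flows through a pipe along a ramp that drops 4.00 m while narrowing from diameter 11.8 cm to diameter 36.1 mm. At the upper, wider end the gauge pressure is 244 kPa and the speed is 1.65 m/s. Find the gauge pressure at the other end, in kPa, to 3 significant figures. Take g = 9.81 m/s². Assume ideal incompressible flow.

Mass conservation (A₁v₁ = A₂v₂) gives v₂ = 1.65 × 109/10.2 = 17.6 m/s.
Energy conservation along the streamline gives P₂ = P₁ − ½ρ(v₂² − v₁²) − ρg(h₂ − h₁).
P₂ = 244000 + ½·801·(1.65² − 17.6²) − 801·9.81·(−4.00) = 244000 + (-123000) − (-31400) = 152000 Pa.

P₂ ≈ 152 kPa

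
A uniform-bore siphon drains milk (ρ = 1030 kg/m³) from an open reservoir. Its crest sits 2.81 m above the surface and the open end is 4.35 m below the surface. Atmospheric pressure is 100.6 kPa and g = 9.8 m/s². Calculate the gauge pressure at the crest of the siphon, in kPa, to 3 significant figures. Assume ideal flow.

P_gauge ≈ -72.3 kPa

The outlet speed comes from Torricelli: v = √(2g·4.35) = 9.23 m/s.
With constant cross-section the crest speed equals v; applying Bernoulli from the surface up to the crest, P_top = P_atm − ½ρv² − ρg·h_top.
P_top = 100600 − ½·1030·9.23² − 1030·9.8·2.81 = 28300 Pa. So P_gauge = P_top − P_atm = -72300 Pa.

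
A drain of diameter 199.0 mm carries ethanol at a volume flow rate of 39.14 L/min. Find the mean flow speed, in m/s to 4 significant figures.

0.02097 m/s

Q = 39.14 L/min = 0.0006523 m³/s.
v = Q/A = 0.0006523 / 0.03110 = 0.02097 m/s.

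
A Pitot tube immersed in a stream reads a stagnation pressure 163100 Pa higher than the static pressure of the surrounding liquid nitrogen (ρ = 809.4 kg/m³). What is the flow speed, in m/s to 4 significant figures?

At the stagnation point the flow is brought to rest, so Bernoulli gives P_stag − P_static = ½ρv².
v = √(2ΔP/ρ) = √(2·163100/809.4) = 20.08 m/s.

v ≈ 20.08 m/s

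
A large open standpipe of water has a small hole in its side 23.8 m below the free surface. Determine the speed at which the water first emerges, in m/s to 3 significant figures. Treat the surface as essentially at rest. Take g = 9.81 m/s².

Torricelli's result v = √(2gh) gives v = √(2·9.81·23.8) = 21.6 m/s.

v = 21.6 m/s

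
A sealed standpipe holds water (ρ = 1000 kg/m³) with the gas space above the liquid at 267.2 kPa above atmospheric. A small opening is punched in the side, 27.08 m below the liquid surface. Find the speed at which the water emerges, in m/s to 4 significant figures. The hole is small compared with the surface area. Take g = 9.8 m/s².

Take point 1 at the surface (v₁ ≈ 0) and point 2 at the hole (at atmospheric pressure). Bernoulli: P₁ + ρg h = P_atm + ½ρv₂².
With P₁ − P_atm = 267200 Pa, v₂ = √(2gh + 2ΔP/ρ) = √(2·9.8·27.08 + 2·267200/1000) = 32.64 m/s.

v ≈ 32.64 m/s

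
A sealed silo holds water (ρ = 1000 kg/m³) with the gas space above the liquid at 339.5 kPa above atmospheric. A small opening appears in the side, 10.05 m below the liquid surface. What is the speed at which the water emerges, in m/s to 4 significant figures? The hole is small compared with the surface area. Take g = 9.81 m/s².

Take point 1 at the surface (v₁ ≈ 0) and point 2 at the hole (at atmospheric pressure). Bernoulli: P₁ + ρg h = P_atm + ½ρv₂².
With P₁ − P_atm = 339500 Pa, v₂ = √(2gh + 2ΔP/ρ) = √(2·9.81·10.05 + 2·339500/1000) = 29.60 m/s.

29.60 m/s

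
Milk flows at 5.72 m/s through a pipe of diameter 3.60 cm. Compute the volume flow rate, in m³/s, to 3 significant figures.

Q = A·v = 0.00102 m² × 5.72 m/s = 0.00582 m³/s.

Q ≈ 0.00582 m³/s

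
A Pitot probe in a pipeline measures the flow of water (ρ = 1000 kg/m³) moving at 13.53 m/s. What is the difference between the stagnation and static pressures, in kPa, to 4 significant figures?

The dynamic pressure equals the rise in static pressure at the stagnation point: ΔP = ½ρv².
ΔP = ½·1000·13.53² = 91530 Pa.

ΔP = 91.53 kPa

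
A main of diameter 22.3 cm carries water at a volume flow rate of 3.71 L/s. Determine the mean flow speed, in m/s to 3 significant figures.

v ≈ 0.0950 m/s

Q = 3.71 L/s = 0.00371 m³/s.
v = Q/A = 0.00371 / 0.0391 = 0.0950 m/s.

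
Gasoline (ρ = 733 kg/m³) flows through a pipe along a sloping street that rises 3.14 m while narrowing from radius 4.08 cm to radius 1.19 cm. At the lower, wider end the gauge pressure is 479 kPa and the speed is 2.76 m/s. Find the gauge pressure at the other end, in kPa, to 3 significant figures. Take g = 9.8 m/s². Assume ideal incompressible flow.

73.5 kPa

Mass conservation (A₁v₁ = A₂v₂) gives v₂ = 2.76 × 52.3/4.45 = 32.4 m/s.
Applying Bernoulli between the two ends and solving for P₂: P₂ = P₁ + ½ρ(v₁² − v₂²) − ρgΔh.
P₂ = 479000 + ½·733·(2.76² − 32.4²) − 733·9.8·(+3.14) = 479000 + (-383000) − (22600) = 73500 Pa.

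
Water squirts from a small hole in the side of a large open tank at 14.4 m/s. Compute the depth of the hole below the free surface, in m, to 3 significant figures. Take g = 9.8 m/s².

For a small hole in a large open tank, ½v² = gh, giving h = v²/(2g).
h = 14.4²/(2·9.8) = 207/19.60 = 10.6 m.

h ≈ 10.6 m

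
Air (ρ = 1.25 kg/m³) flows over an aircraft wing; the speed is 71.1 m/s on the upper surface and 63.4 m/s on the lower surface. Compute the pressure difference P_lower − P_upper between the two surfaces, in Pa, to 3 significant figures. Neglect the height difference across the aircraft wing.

647 Pa

The pressure is lower where the speed is higher: ΔP = ½ρ(v_up² − v_low²).
ΔP = ½·1.25·(71.1² − 63.4²) = 647 Pa.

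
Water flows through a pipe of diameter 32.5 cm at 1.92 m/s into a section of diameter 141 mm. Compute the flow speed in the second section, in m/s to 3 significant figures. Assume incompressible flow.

Continuity gives A₁v₁ = A₂v₂, so v₂ = (830 cm²)/(156 cm²) × 1.92 m/s = 10.2 m/s.

v₂ = 10.2 m/s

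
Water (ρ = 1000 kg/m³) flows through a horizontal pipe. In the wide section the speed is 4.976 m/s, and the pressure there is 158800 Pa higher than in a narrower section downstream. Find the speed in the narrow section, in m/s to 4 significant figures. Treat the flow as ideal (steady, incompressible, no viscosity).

v₂ = 18.50 m/s

Along the level pipe P + ½ρv² is conserved, hence v₂² = v₁² + 2(P₁ − P₂)/ρ.
v₂ = √(4.976² + 2·158800/1000) = √(24.76 + 317.6) = 18.50 m/s.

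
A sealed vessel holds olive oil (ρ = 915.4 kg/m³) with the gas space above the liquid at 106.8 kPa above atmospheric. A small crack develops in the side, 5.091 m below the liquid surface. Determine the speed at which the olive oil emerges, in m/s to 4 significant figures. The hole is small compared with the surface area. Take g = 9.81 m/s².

v = 18.25 m/s

Take point 1 at the surface (v₁ ≈ 0) and point 2 at the hole (at atmospheric pressure). Bernoulli: P₁ + ρg h = P_atm + ½ρv₂².
With P₁ − P_atm = 106800 Pa, v₂ = √(2gh + 2ΔP/ρ) = √(2·9.81·5.091 + 2·106800/915.4) = 18.25 m/s.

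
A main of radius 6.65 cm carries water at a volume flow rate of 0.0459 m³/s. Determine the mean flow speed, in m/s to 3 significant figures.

Q = 0.0459 m³/s = 0.0459 m³/s.
v = Q/A = 0.0459 / 0.0139 = 3.30 m/s.

3.30 m/s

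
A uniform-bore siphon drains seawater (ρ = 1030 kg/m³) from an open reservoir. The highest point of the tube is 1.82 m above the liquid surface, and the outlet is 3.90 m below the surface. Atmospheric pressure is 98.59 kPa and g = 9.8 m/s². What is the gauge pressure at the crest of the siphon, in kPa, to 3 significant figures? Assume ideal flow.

P_gauge ≈ -57.7 kPa

From the surface to the outlet (both open to atmosphere, surface at rest): v = √(2g·h_out) = √(2·9.8·3.90) = 8.74 m/s.
Continuity keeps v the same throughout the tube; from surface to crest, P_atm + 0 = P_top + ½ρv² + ρg·h_top.
P_top = 98590 − ½·1030·8.74² − 1030·9.8·1.82 = 40900 Pa. So P_gauge = P_top − P_atm = -57700 Pa.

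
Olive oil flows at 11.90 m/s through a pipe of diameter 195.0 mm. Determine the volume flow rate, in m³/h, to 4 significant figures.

Q = A·v = 0.02986 m² × 11.90 m/s = 0.3554 m³/s.
Converting: 0.3554 m³/s × 3600 = 1279 m³/h.

Q = 1279 m³/h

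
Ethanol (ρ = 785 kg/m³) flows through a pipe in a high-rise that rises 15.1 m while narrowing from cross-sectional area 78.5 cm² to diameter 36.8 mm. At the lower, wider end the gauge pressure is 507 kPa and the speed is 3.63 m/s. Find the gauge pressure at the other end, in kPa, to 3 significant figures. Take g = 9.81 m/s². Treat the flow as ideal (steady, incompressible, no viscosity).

P₂ ≈ 114 kPa

Mass conservation (A₁v₁ = A₂v₂) gives v₂ = 3.63 × 78.5/10.6 = 26.8 m/s.
Applying Bernoulli between the two ends and solving for P₂: P₂ = P₁ + ½ρ(v₁² − v₂²) − ρgΔh.
P₂ = 507000 + ½·785·(3.63² − 26.8²) − 785·9.81·(+15.1) = 507000 + (-277000) − (116000) = 114000 Pa.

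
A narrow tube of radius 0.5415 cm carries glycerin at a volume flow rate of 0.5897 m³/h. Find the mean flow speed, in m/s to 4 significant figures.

Q = 0.5897 m³/h = 0.0001638 m³/s.
v = Q/A = 0.0001638 / 0.00009212 = 1.778 m/s.

1.778 m/s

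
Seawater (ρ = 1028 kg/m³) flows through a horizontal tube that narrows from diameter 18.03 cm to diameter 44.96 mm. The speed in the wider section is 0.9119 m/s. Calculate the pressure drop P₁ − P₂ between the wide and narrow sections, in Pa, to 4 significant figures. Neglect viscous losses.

By continuity, v₂ = v₁·A₁/A₂ = 0.9119·(255.3/15.88) = 14.67 m/s.
With no height change, Bernoulli's equation is P₁ + ½ρv₁² = P₂ + ½ρv₂².
P₁ − P₂ = ½·1028·(14.67² − 0.9119²) = ½·1028·214.2 = 110100 Pa.

ΔP ≈ 110100 Pa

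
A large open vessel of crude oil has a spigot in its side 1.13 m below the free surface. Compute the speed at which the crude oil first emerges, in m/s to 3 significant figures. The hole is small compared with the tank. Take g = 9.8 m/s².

4.71 m/s

Torricelli's result v = √(2gh) gives v = √(2·9.8·1.13) = 4.71 m/s.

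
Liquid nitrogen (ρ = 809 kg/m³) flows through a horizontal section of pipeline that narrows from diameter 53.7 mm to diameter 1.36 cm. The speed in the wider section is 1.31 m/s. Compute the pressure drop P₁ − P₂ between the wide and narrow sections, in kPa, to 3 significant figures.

Continuity gives A₁v₁ = A₂v₂, so v₂ = (22.6 cm²)/(1.45 cm²) × 1.31 m/s = 20.4 m/s.
The pipe is horizontal, so Bernoulli reduces to P₁ + ½ρv₁² = P₂ + ½ρv₂².
P₁ − P₂ = ½·809·(20.4² − 1.31²) = ½·809·415 = 168000 Pa.

ΔP = 168 kPa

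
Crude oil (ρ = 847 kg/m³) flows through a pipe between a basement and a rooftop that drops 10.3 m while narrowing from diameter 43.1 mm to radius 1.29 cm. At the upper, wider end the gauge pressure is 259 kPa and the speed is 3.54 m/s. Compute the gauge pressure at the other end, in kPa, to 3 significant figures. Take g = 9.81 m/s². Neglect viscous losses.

P₂ ≈ 309 kPa

Continuity gives A₁v₁ = A₂v₂, so v₂ = (14.6 cm²)/(5.23 cm²) × 3.54 m/s = 9.88 m/s.
Bernoulli: P₁ + ½ρv₁² + ρg h₁ = P₂ + ½ρv₂² + ρg h₂, so P₂ = P₁ + ½ρ(v₁² − v₂²) − ρg(h₂ − h₁).
P₂ = 259000 + ½·847·(3.54² − 9.88²) − 847·9.81·(−10.3) = 259000 + (-36000) − (-85600) = 309000 Pa.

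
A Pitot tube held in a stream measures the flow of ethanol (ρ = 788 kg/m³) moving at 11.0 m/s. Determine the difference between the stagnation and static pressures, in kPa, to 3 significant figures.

ΔP = 47.7 kPa

The dynamic pressure equals the rise in static pressure at the stagnation point: ΔP = ½ρv².
ΔP = ½·788·11.0² = 47700 Pa.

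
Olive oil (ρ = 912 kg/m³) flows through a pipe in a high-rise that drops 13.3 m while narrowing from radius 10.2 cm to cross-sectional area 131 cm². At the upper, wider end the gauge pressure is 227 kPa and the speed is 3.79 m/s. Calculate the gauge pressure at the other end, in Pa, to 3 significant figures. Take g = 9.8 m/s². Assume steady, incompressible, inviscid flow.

The volume flow rate is constant, so v₂ = (A₁/A₂)v₁ = (327/131)·3.79 = 9.46 m/s.
Energy conservation along the streamline gives P₂ = P₁ − ½ρ(v₂² − v₁²) − ρg(h₂ − h₁).
P₂ = 227000 + ½·912·(3.79² − 9.46²) − 912·9.8·(−13.3) = 227000 + (-34200) − (-119000) = 312000 Pa.

P₂ ≈ 312000 Pa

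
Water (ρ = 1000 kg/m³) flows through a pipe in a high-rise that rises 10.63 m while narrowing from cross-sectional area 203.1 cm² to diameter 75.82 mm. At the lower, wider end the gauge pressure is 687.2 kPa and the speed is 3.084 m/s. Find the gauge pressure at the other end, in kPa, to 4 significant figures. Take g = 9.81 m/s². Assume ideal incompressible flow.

491.4 kPa

Continuity gives A₁v₁ = A₂v₂, so v₂ = (203.1 cm²)/(45.15 cm²) × 3.084 m/s = 13.87 m/s.
Bernoulli: P₁ + ½ρv₁² + ρg h₁ = P₂ + ½ρv₂² + ρg h₂, so P₂ = P₁ + ½ρ(v₁² − v₂²) − ρg(h₂ − h₁).
P₂ = 687200 + ½·1000·(3.084² − 13.87²) − 1000·9.81·(+10.63) = 687200 + (-91470) − (104300) = 491400 Pa.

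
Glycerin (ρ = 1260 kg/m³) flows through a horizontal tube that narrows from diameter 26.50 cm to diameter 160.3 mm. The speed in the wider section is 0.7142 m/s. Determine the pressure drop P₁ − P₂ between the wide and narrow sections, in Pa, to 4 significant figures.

Continuity gives A₁v₁ = A₂v₂, so v₂ = (551.5 cm²)/(201.8 cm²) × 0.7142 m/s = 1.952 m/s.
Along the horizontal streamline, P + ½ρv² is constant.
P₁ − P₂ = ½·1260·(1.952² − 0.7142²) = ½·1260·3.300 = 2079 Pa.

2079 Pa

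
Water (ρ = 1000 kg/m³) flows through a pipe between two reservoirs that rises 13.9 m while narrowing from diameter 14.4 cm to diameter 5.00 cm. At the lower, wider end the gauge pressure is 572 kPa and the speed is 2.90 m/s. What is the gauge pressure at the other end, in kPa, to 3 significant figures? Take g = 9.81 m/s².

P₂ ≈ 151 kPa

Mass conservation (A₁v₁ = A₂v₂) gives v₂ = 2.90 × 163/19.6 = 24.1 m/s.
Energy conservation along the streamline gives P₂ = P₁ − ½ρ(v₂² − v₁²) − ρg(h₂ − h₁).
P₂ = 572000 + ½·1000·(2.90² − 24.1²) − 1000·9.81·(+13.9) = 572000 + (-285000) − (136000) = 151000 Pa.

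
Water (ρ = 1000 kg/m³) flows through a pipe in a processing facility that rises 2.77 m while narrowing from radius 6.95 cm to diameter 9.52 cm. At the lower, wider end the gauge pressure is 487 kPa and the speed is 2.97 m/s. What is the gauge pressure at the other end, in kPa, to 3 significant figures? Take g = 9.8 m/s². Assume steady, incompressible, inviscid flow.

Continuity gives A₁v₁ = A₂v₂, so v₂ = (152 cm²)/(71.2 cm²) × 2.97 m/s = 6.33 m/s.
Applying Bernoulli between the two ends and solving for P₂: P₂ = P₁ + ½ρ(v₁² − v₂²) − ρgΔh.
P₂ = 487000 + ½·1000·(2.97² − 6.33²) − 1000·9.8·(+2.77) = 487000 + (-15600) − (27100) = 444000 Pa.

P₂ = 444 kPa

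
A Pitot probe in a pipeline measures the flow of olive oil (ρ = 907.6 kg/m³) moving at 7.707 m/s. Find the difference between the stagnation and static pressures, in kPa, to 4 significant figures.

26.95 kPa

Bernoulli between the free stream and the stagnation point: ½ρv² = P_stag − P_static.
ΔP = ½·907.6·7.707² = 26950 Pa.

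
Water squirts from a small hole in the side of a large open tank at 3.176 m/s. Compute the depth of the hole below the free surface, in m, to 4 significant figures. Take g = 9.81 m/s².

h ≈ 0.5141 m

Inverting v = √(2gh) gives h = v² / 2g.
h = 3.176²/(2·9.81) = 10.09/19.62 = 0.5141 m.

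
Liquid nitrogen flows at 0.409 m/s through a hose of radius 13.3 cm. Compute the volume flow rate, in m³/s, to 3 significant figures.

Q = 0.0227 m³/s

Q = A·v = 0.0556 m² × 0.409 m/s = 0.0227 m³/s.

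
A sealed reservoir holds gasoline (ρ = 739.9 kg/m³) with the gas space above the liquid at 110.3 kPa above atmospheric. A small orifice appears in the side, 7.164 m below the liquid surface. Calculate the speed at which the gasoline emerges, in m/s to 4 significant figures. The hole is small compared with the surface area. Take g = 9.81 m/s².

v = 20.95 m/s

Take point 1 at the surface (v₁ ≈ 0) and point 2 at the hole (at atmospheric pressure). Bernoulli: P₁ + ρg h = P_atm + ½ρv₂².
With P₁ − P_atm = 110300 Pa, v₂ = √(2gh + 2ΔP/ρ) = √(2·9.81·7.164 + 2·110300/739.9) = 20.95 m/s.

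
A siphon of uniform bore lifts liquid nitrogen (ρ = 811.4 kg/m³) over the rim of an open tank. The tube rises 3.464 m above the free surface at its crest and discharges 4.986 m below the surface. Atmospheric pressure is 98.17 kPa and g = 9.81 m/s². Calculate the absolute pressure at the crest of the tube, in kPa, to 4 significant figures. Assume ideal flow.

Bernoulli surface→outlet gives ½v² = g·h_out, so v = √(2·9.81·4.986) = 9.891 m/s.
The bore is uniform, so the speed at the crest is the same v. Bernoulli surface→crest: P_atm = P_top + ½ρv² + ρg·h_top.
P_top = 98170 − ½·811.4·9.891² − 811.4·9.81·3.464 = 30910 Pa.

P_top ≈ 30.91 kPa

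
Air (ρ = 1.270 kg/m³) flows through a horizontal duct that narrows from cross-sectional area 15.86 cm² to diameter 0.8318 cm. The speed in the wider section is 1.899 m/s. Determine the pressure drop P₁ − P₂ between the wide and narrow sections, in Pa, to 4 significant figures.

ΔP ≈ 1948 Pa

Mass conservation (A₁v₁ = A₂v₂) gives v₂ = 1.899 × 15.86/0.5434 = 55.42 m/s.
Bernoulli (h₁ = h₂): P₁ − P₂ = ½ρ(v₂² − v₁²).
P₁ − P₂ = ½·1.270·(55.42² − 1.899²) = ½·1.270·3068 = 1948 Pa.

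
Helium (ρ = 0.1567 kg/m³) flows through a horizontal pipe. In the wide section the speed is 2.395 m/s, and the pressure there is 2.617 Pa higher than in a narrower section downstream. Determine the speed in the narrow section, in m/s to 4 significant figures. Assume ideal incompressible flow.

6.256 m/s

Horizontal Bernoulli: P₁ + ½ρv₁² = P₂ + ½ρv₂², so v₂² = v₁² + 2(P₁ − P₂)/ρ.
v₂ = √(2.395² + 2·2.617/0.1567) = √(5.736 + 33.40) = 6.256 m/s.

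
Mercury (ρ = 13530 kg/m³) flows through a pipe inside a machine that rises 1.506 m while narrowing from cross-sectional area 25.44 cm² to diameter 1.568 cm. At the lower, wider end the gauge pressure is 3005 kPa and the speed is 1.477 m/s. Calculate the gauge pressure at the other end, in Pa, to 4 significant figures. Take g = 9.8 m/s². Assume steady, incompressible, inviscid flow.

Continuity gives A₁v₁ = A₂v₂, so v₂ = (25.44 cm²)/(1.931 cm²) × 1.477 m/s = 19.46 m/s.
Energy conservation along the streamline gives P₂ = P₁ − ½ρ(v₂² − v₁²) − ρg(h₂ − h₁).
P₂ = 3005000 + ½·13530·(1.477² − 19.46²) − 13530·9.8·(+1.506) = 3005000 + (-2547000) − (199700) = 258500 Pa.

P₂ = 258500 Pa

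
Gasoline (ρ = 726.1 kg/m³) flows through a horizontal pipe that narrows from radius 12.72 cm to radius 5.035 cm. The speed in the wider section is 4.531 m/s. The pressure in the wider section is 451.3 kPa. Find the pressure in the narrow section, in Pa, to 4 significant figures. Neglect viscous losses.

P₂ = 155200 Pa

Mass conservation (A₁v₁ = A₂v₂) gives v₂ = 4.531 × 508.3/79.64 = 28.92 m/s.
Bernoulli (h₁ = h₂): P₁ − P₂ = ½ρ(v₂² − v₁²).
P₂ = P₁ − ½ρ(v₂² − v₁²) = 451300 − ½·726.1·(28.92² − 4.531²) = 451300 − 296100 = 155200 Pa.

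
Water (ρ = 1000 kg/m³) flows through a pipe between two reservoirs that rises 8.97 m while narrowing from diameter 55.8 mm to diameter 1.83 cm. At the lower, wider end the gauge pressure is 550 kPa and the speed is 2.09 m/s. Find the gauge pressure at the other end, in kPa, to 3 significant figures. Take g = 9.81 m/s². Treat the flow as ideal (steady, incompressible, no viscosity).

The volume flow rate is constant, so v₂ = (A₁/A₂)v₁ = (24.5/2.63)·2.09 = 19.4 m/s.
Applying Bernoulli between the two ends and solving for P₂: P₂ = P₁ + ½ρ(v₁² − v₂²) − ρgΔh.
P₂ = 550000 + ½·1000·(2.09² − 19.4²) − 1000·9.81·(+8.97) = 550000 + (-187000) − (88000) = 275000 Pa.

P₂ ≈ 275 kPa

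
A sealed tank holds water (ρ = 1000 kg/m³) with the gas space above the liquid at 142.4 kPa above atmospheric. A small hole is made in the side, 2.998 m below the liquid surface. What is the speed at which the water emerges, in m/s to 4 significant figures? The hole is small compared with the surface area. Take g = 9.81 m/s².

v = 18.54 m/s

Take point 1 at the surface (v₁ ≈ 0) and point 2 at the hole (at atmospheric pressure). Bernoulli: P₁ + ρg h = P_atm + ½ρv₂².
With P₁ − P_atm = 142400 Pa, v₂ = √(2gh + 2ΔP/ρ) = √(2·9.81·2.998 + 2·142400/1000) = 18.54 m/s.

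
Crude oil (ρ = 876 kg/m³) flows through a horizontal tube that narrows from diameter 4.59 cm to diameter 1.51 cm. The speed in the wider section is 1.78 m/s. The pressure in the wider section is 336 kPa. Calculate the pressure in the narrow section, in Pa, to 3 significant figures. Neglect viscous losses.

219000 Pa

Continuity gives A₁v₁ = A₂v₂, so v₂ = (16.5 cm²)/(1.79 cm²) × 1.78 m/s = 16.4 m/s.
With no height change, Bernoulli's equation is P₁ + ½ρv₁² = P₂ + ½ρv₂².
P₂ = P₁ − ½ρ(v₂² − v₁²) = 336000 − ½·876·(16.4² − 1.78²) = 336000 − 117000 = 219000 Pa.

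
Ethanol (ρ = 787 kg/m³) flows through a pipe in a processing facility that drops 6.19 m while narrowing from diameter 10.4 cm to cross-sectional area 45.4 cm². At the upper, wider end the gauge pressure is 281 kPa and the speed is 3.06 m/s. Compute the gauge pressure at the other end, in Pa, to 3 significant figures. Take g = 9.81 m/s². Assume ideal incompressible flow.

Continuity gives A₁v₁ = A₂v₂, so v₂ = (84.9 cm²)/(45.4 cm²) × 3.06 m/s = 5.73 m/s.
Applying Bernoulli between the two ends and solving for P₂: P₂ = P₁ + ½ρ(v₁² − v₂²) − ρgΔh.
P₂ = 281000 + ½·787·(3.06² − 5.73²) − 787·9.81·(−6.19) = 281000 + (-9220) − (-47800) = 320000 Pa.

P₂ ≈ 320000 Pa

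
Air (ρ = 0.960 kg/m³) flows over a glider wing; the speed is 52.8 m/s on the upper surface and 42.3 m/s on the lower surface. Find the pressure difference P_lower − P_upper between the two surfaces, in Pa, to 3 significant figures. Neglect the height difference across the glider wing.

ΔP ≈ 479 Pa

The pressure is lower where the speed is higher: ΔP = ½ρ(v_up² − v_low²).
ΔP = ½·0.960·(52.8² − 42.3²) = 479 Pa.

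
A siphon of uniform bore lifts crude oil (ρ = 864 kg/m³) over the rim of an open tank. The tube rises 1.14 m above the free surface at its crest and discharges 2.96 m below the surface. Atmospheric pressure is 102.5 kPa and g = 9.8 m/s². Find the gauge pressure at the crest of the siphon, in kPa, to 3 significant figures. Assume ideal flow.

-34.7 kPa

Bernoulli surface→outlet gives ½v² = g·h_out, so v = √(2·9.8·2.96) = 7.62 m/s.
The bore is uniform, so the speed at the crest is the same v. Bernoulli surface→crest: P_atm = P_top + ½ρv² + ρg·h_top.
P_top = 102500 − ½·864·7.62² − 864·9.8·1.14 = 67800 Pa. So P_gauge = P_top − P_atm = -34700 Pa.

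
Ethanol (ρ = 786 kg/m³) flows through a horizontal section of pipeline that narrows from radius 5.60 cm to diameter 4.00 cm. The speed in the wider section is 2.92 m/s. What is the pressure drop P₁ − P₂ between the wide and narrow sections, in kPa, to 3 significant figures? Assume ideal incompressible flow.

By continuity, v₂ = v₁·A₁/A₂ = 2.92·(98.5/12.6) = 22.9 m/s.
The pipe is horizontal, so Bernoulli reduces to P₁ + ½ρv₁² = P₂ + ½ρv₂².
P₁ − P₂ = ½·786·(22.9² − 2.92²) = ½·786·516 = 203000 Pa.

ΔP ≈ 203 kPa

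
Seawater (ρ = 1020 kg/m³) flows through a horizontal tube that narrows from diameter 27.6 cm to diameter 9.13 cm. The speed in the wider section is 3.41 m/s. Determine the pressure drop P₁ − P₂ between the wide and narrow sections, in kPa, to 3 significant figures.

ΔP ≈ 489 kPa

By continuity, v₂ = v₁·A₁/A₂ = 3.41·(598/65.5) = 31.2 m/s.
Along the horizontal streamline, P + ½ρv² is constant.
P₁ − P₂ = ½·1020·(31.2² − 3.41²) = ½·1020·959 = 489000 Pa.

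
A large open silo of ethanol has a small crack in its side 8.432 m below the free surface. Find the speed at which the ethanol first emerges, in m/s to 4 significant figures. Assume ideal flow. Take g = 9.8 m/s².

With the surface at rest and both surface and jet at atmospheric pressure, Bernoulli gives ρg h = ½ρv², so v = √(2gh) = √(2·9.8·8.432) = 12.86 m/s.

v = 12.86 m/s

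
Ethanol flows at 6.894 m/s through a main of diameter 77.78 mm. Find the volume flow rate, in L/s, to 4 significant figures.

Q = A·v = 0.004751 m² × 6.894 m/s = 0.03276 m³/s.
Converting: 0.03276 m³/s × 1000 = 32.76 L/s.

32.76 L/s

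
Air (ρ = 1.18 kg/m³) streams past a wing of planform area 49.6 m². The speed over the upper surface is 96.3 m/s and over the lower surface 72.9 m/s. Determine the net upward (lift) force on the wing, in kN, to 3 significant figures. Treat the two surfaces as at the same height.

F = 116 kN

From P + ½ρv² = const at equal height, P_low − P_up = ½ρ(v_up² − v_low²).
ΔP = ½·1.18·(96.3² − 72.9²) = 2340 Pa.
Lift = ΔP · A = 2340 × 49.6 = 116000 N.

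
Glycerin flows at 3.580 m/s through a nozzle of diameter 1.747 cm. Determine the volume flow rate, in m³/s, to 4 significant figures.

Q = 0.0008581 m³/s

Q = A·v = 0.0002397 m² × 3.580 m/s = 0.0008581 m³/s.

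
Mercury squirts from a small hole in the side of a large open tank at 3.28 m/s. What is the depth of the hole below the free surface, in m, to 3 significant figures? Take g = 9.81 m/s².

Inverting v = √(2gh) gives h = v² / 2g.
h = 3.28²/(2·9.81) = 10.8/19.62 = 0.548 m.

h ≈ 0.548 m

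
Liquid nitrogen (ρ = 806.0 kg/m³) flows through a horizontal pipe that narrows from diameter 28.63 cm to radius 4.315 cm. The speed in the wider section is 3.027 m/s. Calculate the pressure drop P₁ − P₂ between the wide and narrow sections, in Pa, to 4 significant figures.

ΔP = 443600 Pa

By continuity, v₂ = v₁·A₁/A₂ = 3.027·(643.8/58.49) = 33.31 m/s.
With no height change, Bernoulli's equation is P₁ + ½ρv₁² = P₂ + ½ρv₂².
P₁ − P₂ = ½·806.0·(33.31² − 3.027²) = ½·806.0·1101 = 443600 Pa.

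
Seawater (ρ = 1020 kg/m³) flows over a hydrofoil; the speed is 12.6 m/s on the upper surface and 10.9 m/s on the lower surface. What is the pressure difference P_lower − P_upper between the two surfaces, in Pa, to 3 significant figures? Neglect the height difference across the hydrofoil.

ΔP = 20400 Pa

With negligible Δh, P + ½ρv² is constant, so P_low − P_up = ½ρ(v_up² − v_low²).
ΔP = ½·1020·(12.6² − 10.9²) = 20400 Pa.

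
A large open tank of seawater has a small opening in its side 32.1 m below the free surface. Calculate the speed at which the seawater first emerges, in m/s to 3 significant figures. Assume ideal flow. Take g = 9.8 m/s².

v ≈ 25.1 m/s

Torricelli's result v = √(2gh) gives v = √(2·9.8·32.1) = 25.1 m/s.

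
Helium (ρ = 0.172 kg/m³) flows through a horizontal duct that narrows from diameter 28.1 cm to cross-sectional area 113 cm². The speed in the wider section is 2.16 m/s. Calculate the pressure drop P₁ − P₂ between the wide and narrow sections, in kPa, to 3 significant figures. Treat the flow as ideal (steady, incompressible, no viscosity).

The volume flow rate is constant, so v₂ = (A₁/A₂)v₁ = (620/113)·2.16 = 11.9 m/s.
Bernoulli (h₁ = h₂): P₁ − P₂ = ½ρ(v₂² − v₁²).
P₁ − P₂ = ½·0.172·(11.9² − 2.16²) = ½·0.172·136 = 11.7 Pa.

ΔP ≈ 0.0117 kPa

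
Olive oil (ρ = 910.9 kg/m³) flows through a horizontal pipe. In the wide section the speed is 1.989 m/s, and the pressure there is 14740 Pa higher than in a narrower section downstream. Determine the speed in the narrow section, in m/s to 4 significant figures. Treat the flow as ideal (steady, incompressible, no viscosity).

With h₁ = h₂, rearranging Bernoulli gives v₂ = √(v₁² + 2ΔP/ρ).
v₂ = √(1.989² + 2·14740/910.9) = √(3.956 + 32.36) = 6.027 m/s.

v₂ ≈ 6.027 m/s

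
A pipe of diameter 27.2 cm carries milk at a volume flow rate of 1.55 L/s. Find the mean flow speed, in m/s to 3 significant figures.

Q = 1.55 L/s = 0.00155 m³/s.
v = Q/A = 0.00155 / 0.0581 = 0.0267 m/s.

0.0267 m/s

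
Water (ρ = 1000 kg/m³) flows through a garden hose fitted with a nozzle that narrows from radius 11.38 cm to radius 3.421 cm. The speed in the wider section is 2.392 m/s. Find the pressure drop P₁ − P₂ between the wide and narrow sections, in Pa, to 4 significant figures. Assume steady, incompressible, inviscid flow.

The volume flow rate is constant, so v₂ = (A₁/A₂)v₁ = (406.9/36.77)·2.392 = 26.47 m/s.
With no height change, Bernoulli's equation is P₁ + ½ρv₁² = P₂ + ½ρv₂².
P₁ − P₂ = ½·1000·(26.47² − 2.392²) = ½·1000·694.9 = 347400 Pa.

ΔP ≈ 347400 Pa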